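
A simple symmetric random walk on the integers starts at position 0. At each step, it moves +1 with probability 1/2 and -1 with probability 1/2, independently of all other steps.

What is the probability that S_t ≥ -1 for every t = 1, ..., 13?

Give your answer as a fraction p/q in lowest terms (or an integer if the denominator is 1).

Answer: 429/1024

Derivation:
Let f(t,s) = #length-t paths at position s with S_1..S_t all ≥ -1.
f(t,s) = f(t-1,s-1) + f(t-1,s+1) for s ≥ -1; f(t,s) = 0 for s < -1.
t=0: f(0,0)=1
t=1: f(1,-1)=1 f(1,1)=1
t=2: f(2,0)=2 f(2,2)=1
t=3: f(3,-1)=2 f(3,1)=3 f(3,3)=1
t=4: f(4,0)=5 f(4,2)=4 f(4,4)=1
t=5: f(5,-1)=5 f(5,1)=9 f(5,3)=5 f(5,5)=1
t=6: f(6,0)=14 f(6,2)=14 f(6,4)=6 f(6,6)=1
t=7: f(7,-1)=14 f(7,1)=28 f(7,3)=20 f(7,5)=7 f(7,7)=1
t=8: f(8,0)=42 f(8,2)=48 f(8,4)=27 f(8,6)=8 f(8,8)=1
t=9: f(9,-1)=42 f(9,1)=90 f(9,3)=75 f(9,5)=35 f(9,7)=9 f(9,9)=1
t=10: f(10,0)=132 f(10,2)=165 f(10,4)=110 f(10,6)=44 f(10,8)=10 f(10,10)=1
t=11: f(11,-1)=132 f(11,1)=297 f(11,3)=275 f(11,5)=154 f(11,7)=54 f(11,9)=11 f(11,11)=1
t=12: f(12,0)=429 f(12,2)=572 f(12,4)=429 f(12,6)=208 f(12,8)=65 f(12,10)=12 f(12,12)=1
t=13: f(13,-1)=429 f(13,1)=1001 f(13,3)=1001 f(13,5)=637 f(13,7)=273 f(13,9)=77 f(13,11)=13 f(13,13)=1
Σ_s f(13,s) = 3432
P = 3432/8192 = 429/1024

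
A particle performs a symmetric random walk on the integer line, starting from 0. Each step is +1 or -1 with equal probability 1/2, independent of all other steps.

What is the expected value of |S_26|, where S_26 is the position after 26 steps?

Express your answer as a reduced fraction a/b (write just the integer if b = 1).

Answer: 16900975/4194304

Derivation:
S_26 takes values m ≡ 0 (mod 2) with |m| ≤ 26; P(S_26=m) = C(26,(26+m)/2)/2^26.
Total paths: 2^26 = 67108864
Distribution: P(S=-26)=1/67108864, P(S=-24)=26/67108864, P(S=-22)=325/67108864, P(S=-20)=2600/67108864, P(S=-18)=14950/67108864, P(S=-16)=65780/67108864, P(S=-14)=230230/67108864, P(S=-12)=657800/67108864, P(S=-10)=1562275/67108864, P(S=-8)=3124550/67108864, P(S=-6)=5311735/67108864, P(S=-4)=7726160/67108864, P(S=-2)=9657700/67108864, P(S=0)=10400600/67108864, P(S=2)=9657700/67108864, P(S=4)=7726160/67108864, P(S=6)=5311735/67108864, P(S=8)=3124550/67108864, P(S=10)=1562275/67108864, P(S=12)=657800/67108864, P(S=14)=230230/67108864, P(S=16)=65780/67108864, P(S=18)=14950/67108864, P(S=20)=2600/67108864, P(S=22)=325/67108864, P(S=24)=26/67108864, P(S=26)=1/67108864
E[|S_26|] = Σ_m |m|·P(S_26=m) = 270415600/67108864 = 16900975/4194304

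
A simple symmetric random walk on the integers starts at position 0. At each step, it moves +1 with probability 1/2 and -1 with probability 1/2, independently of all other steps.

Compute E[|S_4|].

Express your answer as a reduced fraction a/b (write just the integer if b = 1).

Answer: 3/2

Derivation:
S_4 takes values m ≡ 0 (mod 2) with |m| ≤ 4; P(S_4=m) = C(4,(4+m)/2)/2^4.
Total paths: 2^4 = 16
Distribution: P(S=-4)=1/16, P(S=-2)=4/16, P(S=0)=6/16, P(S=2)=4/16, P(S=4)=1/16
E[|S_4|] = Σ_m |m|·P(S_4=m) = 24/16 = 3/2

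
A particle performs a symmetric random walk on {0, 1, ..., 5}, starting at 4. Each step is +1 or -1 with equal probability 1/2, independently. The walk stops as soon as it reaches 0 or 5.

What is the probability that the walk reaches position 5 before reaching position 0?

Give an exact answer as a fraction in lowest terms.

Answer: 4/5

Derivation:
Symmetric walk (p = 1/2): the harmonic-function argument gives P(hit 5 before 0 | start at 4) = a/N.
P = 4/5 = 4/5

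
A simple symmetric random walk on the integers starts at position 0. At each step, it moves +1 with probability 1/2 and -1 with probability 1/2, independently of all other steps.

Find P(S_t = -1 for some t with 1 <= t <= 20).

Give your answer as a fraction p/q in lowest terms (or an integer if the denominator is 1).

Count via complement. Let g(t,s) = #length-t paths at position s with S_1..S_t all ≠ -1.
g(t,s) = g(t-1,s-1) + g(t-1,s+1) for s ≠ -1; g(t,-1) = 0.
t=0: g(0,0)=1
t=1: g(1,1)=1
t=2: g(2,0)=1 g(2,2)=1
t=3: g(3,1)=2 g(3,3)=1
t=4: g(4,0)=2 g(4,2)=3 g(4,4)=1
t=5: g(5,1)=5 g(5,3)=4 g(5,5)=1
t=6: g(6,0)=5 g(6,2)=9 g(6,4)=5 g(6,6)=1
t=7: g(7,1)=14 g(7,3)=14 g(7,5)=6 g(7,7)=1
t=8: g(8,0)=14 g(8,2)=28 g(8,4)=20 g(8,6)=7 g(8,8)=1
t=9: g(9,1)=42 g(9,3)=48 g(9,5)=27 g(9,7)=8 g(9,9)=1
t=10: g(10,0)=42 g(10,2)=90 g(10,4)=75 g(10,6)=35 g(10,8)=9 g(10,10)=1
t=11: g(11,1)=132 g(11,3)=165 g(11,5)=110 g(11,7)=44 g(11,9)=10 g(11,11)=1
t=12: g(12,0)=132 g(12,2)=297 g(12,4)=275 g(12,6)=154 g(12,8)=54 g(12,10)=11 g(12,12)=1
t=13: g(13,1)=429 g(13,3)=572 g(13,5)=429 g(13,7)=208 g(13,9)=65 g(13,11)=12 g(13,13)=1
t=14: g(14,0)=429 g(14,2)=1001 g(14,4)=1001 g(14,6)=637 g(14,8)=273 g(14,10)=77 g(14,12)=13 g(14,14)=1
t=15: g(15,1)=1430 g(15,3)=2002 g(15,5)=1638 g(15,7)=910 g(15,9)=350 g(15,11)=90 g(15,13)=14 g(15,15)=1
t=16: g(16,0)=1430 g(16,2)=3432 g(16,4)=3640 g(16,6)=2548 g(16,8)=1260 g(16,10)=440 g(16,12)=104 g(16,14)=15 g(16,16)=1
t=17: g(17,1)=4862 g(17,3)=7072 g(17,5)=6188 g(17,7)=3808 g(17,9)=1700 g(17,11)=544 g(17,13)=119 g(17,15)=16 g(17,17)=1
t=18: g(18,0)=4862 g(18,2)=11934 g(18,4)=13260 g(18,6)=9996 g(18,8)=5508 g(18,10)=2244 g(18,12)=663 g(18,14)=135 g(18,16)=17 g(18,18)=1
t=19: g(19,1)=16796 g(19,3)=25194 g(19,5)=23256 g(19,7)=15504 g(19,9)=7752 g(19,11)=2907 g(19,13)=798 g(19,15)=152 g(19,17)=18 g(19,19)=1
t=20: g(20,0)=16796 g(20,2)=41990 g(20,4)=48450 g(20,6)=38760 g(20,8)=23256 g(20,10)=10659 g(20,12)=3705 g(20,14)=950 g(20,16)=170 g(20,18)=19 g(20,20)=1
Paths never hitting -1: Σ_s g(20,s) = 184756
Paths hitting -1: 2^20 - 184756 = 863820
P = 863820/1048576 = 215955/262144

Answer: 215955/262144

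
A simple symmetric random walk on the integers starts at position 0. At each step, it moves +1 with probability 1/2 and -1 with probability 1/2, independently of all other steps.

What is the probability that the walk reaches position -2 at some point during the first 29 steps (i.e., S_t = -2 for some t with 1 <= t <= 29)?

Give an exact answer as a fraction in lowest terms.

Answer: 23859587/33554432

Derivation:
Count via complement. Let g(t,s) = #length-t paths at position s with S_1..S_t all ≠ -2.
g(t,s) = g(t-1,s-1) + g(t-1,s+1) for s ≠ -2; g(t,-2) = 0.
t=0: g(0,0)=1
t=1: g(1,-1)=1 g(1,1)=1
t=2: g(2,0)=2 g(2,2)=1
t=3: g(3,-1)=2 g(3,1)=3 g(3,3)=1
t=4: g(4,0)=5 g(4,2)=4 g(4,4)=1
t=5: g(5,-1)=5 g(5,1)=9 g(5,3)=5 g(5,5)=1
t=6: g(6,0)=14 g(6,2)=14 g(6,4)=6 g(6,6)=1
t=7: g(7,-1)=14 g(7,1)=28 g(7,3)=20 g(7,5)=7 g(7,7)=1
t=8: g(8,0)=42 g(8,2)=48 g(8,4)=27 g(8,6)=8 g(8,8)=1
t=9: g(9,-1)=42 g(9,1)=90 g(9,3)=75 g(9,5)=35 g(9,7)=9 g(9,9)=1
t=10: g(10,0)=132 g(10,2)=165 g(10,4)=110 g(10,6)=44 g(10,8)=10 g(10,10)=1
t=11: g(11,-1)=132 g(11,1)=297 g(11,3)=275 g(11,5)=154 g(11,7)=54 g(11,9)=11 g(11,11)=1
t=12: g(12,0)=429 g(12,2)=572 g(12,4)=429 g(12,6)=208 g(12,8)=65 g(12,10)=12 g(12,12)=1
t=13: g(13,-1)=429 g(13,1)=1001 g(13,3)=1001 g(13,5)=637 g(13,7)=273 g(13,9)=77 g(13,11)=13 g(13,13)=1
t=14: g(14,0)=1430 g(14,2)=2002 g(14,4)=1638 g(14,6)=910 g(14,8)=350 g(14,10)=90 g(14,12)=14 g(14,14)=1
t=15: g(15,-1)=1430 g(15,1)=3432 g(15,3)=3640 g(15,5)=2548 g(15,7)=1260 g(15,9)=440 g(15,11)=104 g(15,13)=15 g(15,15)=1
t=16: g(16,0)=4862 g(16,2)=7072 g(16,4)=6188 g(16,6)=3808 g(16,8)=1700 g(16,10)=544 g(16,12)=119 g(16,14)=16 g(16,16)=1
t=17: g(17,-1)=4862 g(17,1)=11934 g(17,3)=13260 g(17,5)=9996 g(17,7)=5508 g(17,9)=2244 g(17,11)=663 g(17,13)=135 g(17,15)=17 g(17,17)=1
t=18: g(18,0)=16796 g(18,2)=25194 g(18,4)=23256 g(18,6)=15504 g(18,8)=7752 g(18,10)=2907 g(18,12)=798 g(18,14)=152 g(18,16)=18 g(18,18)=1
t=19: g(19,-1)=16796 g(19,1)=41990 g(19,3)=48450 g(19,5)=38760 g(19,7)=23256 g(19,9)=10659 g(19,11)=3705 g(19,13)=950 g(19,15)=170 g(19,17)=19 g(19,19)=1
t=20: g(20,0)=58786 g(20,2)=90440 g(20,4)=87210 g(20,6)=62016 g(20,8)=33915 g(20,10)=14364 g(20,12)=4655 g(20,14)=1120 g(20,16)=189 g(20,18)=20 g(20,20)=1
t=21: g(21,-1)=58786 g(21,1)=149226 g(21,3)=177650 g(21,5)=149226 g(21,7)=95931 g(21,9)=48279 g(21,11)=19019 g(21,13)=5775 g(21,15)=1309 g(21,17)=209 g(21,19)=21 g(21,21)=1
t=22: g(22,0)=208012 g(22,2)=326876 g(22,4)=326876 g(22,6)=245157 g(22,8)=144210 g(22,10)=67298 g(22,12)=24794 g(22,14)=7084 g(22,16)=1518 g(22,18)=230 g(22,20)=22 g(22,22)=1
t=23: g(23,-1)=208012 g(23,1)=534888 g(23,3)=653752 g(23,5)=572033 g(23,7)=389367 g(23,9)=211508 g(23,11)=92092 g(23,13)=31878 g(23,15)=8602 g(23,17)=1748 g(23,19)=252 g(23,21)=23 g(23,23)=1
t=24: g(24,0)=742900 g(24,2)=1188640 g(24,4)=1225785 g(24,6)=961400 g(24,8)=600875 g(24,10)=303600 g(24,12)=123970 g(24,14)=40480 g(24,16)=10350 g(24,18)=2000 g(24,20)=275 g(24,22)=24 g(24,24)=1
t=25: g(25,-1)=742900 g(25,1)=1931540 g(25,3)=2414425 g(25,5)=2187185 g(25,7)=1562275 g(25,9)=904475 g(25,11)=427570 g(25,13)=164450 g(25,15)=50830 g(25,17)=12350 g(25,19)=2275 g(25,21)=299 g(25,23)=25 g(25,25)=1
t=26: g(26,0)=2674440 g(26,2)=4345965 g(26,4)=4601610 g(26,6)=3749460 g(26,8)=2466750 g(26,10)=1332045 g(26,12)=592020 g(26,14)=215280 g(26,16)=63180 g(26,18)=14625 g(26,20)=2574 g(26,22)=324 g(26,24)=26 g(26,26)=1
t=27: g(27,-1)=2674440 g(27,1)=7020405 g(27,3)=8947575 g(27,5)=8351070 g(27,7)=6216210 g(27,9)=3798795 g(27,11)=1924065 g(27,13)=807300 g(27,15)=278460 g(27,17)=77805 g(27,19)=17199 g(27,21)=2898 g(27,23)=350 g(27,25)=27 g(27,27)=1
t=28: g(28,0)=9694845 g(28,2)=15967980 g(28,4)=17298645 g(28,6)=14567280 g(28,8)=10015005 g(28,10)=5722860 g(28,12)=2731365 g(28,14)=1085760 g(28,16)=356265 g(28,18)=95004 g(28,20)=20097 g(28,22)=3248 g(28,24)=377 g(28,26)=28 g(28,28)=1
t=29: g(29,-1)=9694845 g(29,1)=25662825 g(29,3)=33266625 g(29,5)=31865925 g(29,7)=24582285 g(29,9)=15737865 g(29,11)=8454225 g(29,13)=3817125 g(29,15)=1442025 g(29,17)=451269 g(29,19)=115101 g(29,21)=23345 g(29,23)=3625 g(29,25)=405 g(29,27)=29 g(29,29)=1
Paths never hitting -2: Σ_s g(29,s) = 155117520
Paths hitting -2: 2^29 - 155117520 = 381753392
P = 381753392/536870912 = 23859587/33554432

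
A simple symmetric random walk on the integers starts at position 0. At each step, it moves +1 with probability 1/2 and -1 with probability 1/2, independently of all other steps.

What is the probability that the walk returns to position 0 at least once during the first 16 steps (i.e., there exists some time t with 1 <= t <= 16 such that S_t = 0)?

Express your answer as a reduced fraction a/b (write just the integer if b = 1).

Answer: 26333/32768

Derivation:
Count via complement. Let g(t,s) = #length-t paths at position s with S_1..S_t all ≠ 0.
g(t,s) = g(t-1,s-1) + g(t-1,s+1) for s ≠ 0; g(t,0) = 0.
t=0: g(0,0)=1
t=1: g(1,-1)=1 g(1,1)=1
t=2: g(2,-2)=1 g(2,2)=1
t=3: g(3,-3)=1 g(3,-1)=1 g(3,1)=1 g(3,3)=1
t=4: g(4,-4)=1 g(4,-2)=2 g(4,2)=2 g(4,4)=1
t=5: g(5,-5)=1 g(5,-3)=3 g(5,-1)=2 g(5,1)=2 g(5,3)=3 g(5,5)=1
t=6: g(6,-6)=1 g(6,-4)=4 g(6,-2)=5 g(6,2)=5 g(6,4)=4 g(6,6)=1
t=7: g(7,-7)=1 g(7,-5)=5 g(7,-3)=9 g(7,-1)=5 g(7,1)=5 g(7,3)=9 g(7,5)=5 g(7,7)=1
t=8: g(8,-8)=1 g(8,-6)=6 g(8,-4)=14 g(8,-2)=14 g(8,2)=14 g(8,4)=14 g(8,6)=6 g(8,8)=1
t=9: g(9,-9)=1 g(9,-7)=7 g(9,-5)=20 g(9,-3)=28 g(9,-1)=14 g(9,1)=14 g(9,3)=28 g(9,5)=20 g(9,7)=7 g(9,9)=1
t=10: g(10,-10)=1 g(10,-8)=8 g(10,-6)=27 g(10,-4)=48 g(10,-2)=42 g(10,2)=42 g(10,4)=48 g(10,6)=27 g(10,8)=8 g(10,10)=1
t=11: g(11,-11)=1 g(11,-9)=9 g(11,-7)=35 g(11,-5)=75 g(11,-3)=90 g(11,-1)=42 g(11,1)=42 g(11,3)=90 g(11,5)=75 g(11,7)=35 g(11,9)=9 g(11,11)=1
t=12: g(12,-12)=1 g(12,-10)=10 g(12,-8)=44 g(12,-6)=110 g(12,-4)=165 g(12,-2)=132 g(12,2)=132 g(12,4)=165 g(12,6)=110 g(12,8)=44 g(12,10)=10 g(12,12)=1
t=13: g(13,-13)=1 g(13,-11)=11 g(13,-9)=54 g(13,-7)=154 g(13,-5)=275 g(13,-3)=297 g(13,-1)=132 g(13,1)=132 g(13,3)=297 g(13,5)=275 g(13,7)=154 g(13,9)=54 g(13,11)=11 g(13,13)=1
t=14: g(14,-14)=1 g(14,-12)=12 g(14,-10)=65 g(14,-8)=208 g(14,-6)=429 g(14,-4)=572 g(14,-2)=429 g(14,2)=429 g(14,4)=572 g(14,6)=429 g(14,8)=208 g(14,10)=65 g(14,12)=12 g(14,14)=1
t=15: g(15,-15)=1 g(15,-13)=13 g(15,-11)=77 g(15,-9)=273 g(15,-7)=637 g(15,-5)=1001 g(15,-3)=1001 g(15,-1)=429 g(15,1)=429 g(15,3)=1001 g(15,5)=1001 g(15,7)=637 g(15,9)=273 g(15,11)=77 g(15,13)=13 g(15,15)=1
t=16: g(16,-16)=1 g(16,-14)=14 g(16,-12)=90 g(16,-10)=350 g(16,-8)=910 g(16,-6)=1638 g(16,-4)=2002 g(16,-2)=1430 g(16,2)=1430 g(16,4)=2002 g(16,6)=1638 g(16,8)=910 g(16,10)=350 g(16,12)=90 g(16,14)=14 g(16,16)=1
Paths never hitting 0: Σ_s g(16,s) = 12870
Paths hitting 0: 2^16 - 12870 = 52666
P = 52666/65536 = 26333/32768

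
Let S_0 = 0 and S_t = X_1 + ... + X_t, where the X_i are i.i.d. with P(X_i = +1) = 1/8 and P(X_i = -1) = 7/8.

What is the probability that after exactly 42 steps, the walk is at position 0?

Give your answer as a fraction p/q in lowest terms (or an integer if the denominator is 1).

Answer: 37580213697340198592833260135/10633823966279326983230456482242756608

Derivation:
To be at 0 after 42 steps: need exactly 21 steps of +1 and 21 of -1.
Number of such sequences: C(42,21) = 538257874440
Each has probability (1/8)^21 · (7/8)^21 = 558545864083284007/85070591730234615865843651857942052864
P = 538257874440 · 558545864083284007/85070591730234615865843651857942052864 = 37580213697340198592833260135/10633823966279326983230456482242756608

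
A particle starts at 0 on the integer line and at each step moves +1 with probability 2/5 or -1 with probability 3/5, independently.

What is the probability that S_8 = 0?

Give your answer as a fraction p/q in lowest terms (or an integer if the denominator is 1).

To be at 0 after 8 steps: need exactly 4 steps of +1 and 4 of -1.
Number of such sequences: C(8,4) = 70
Each has probability (2/5)^4 · (3/5)^4 = 1296/390625
P = 70 · 1296/390625 = 18144/78125

Answer: 18144/78125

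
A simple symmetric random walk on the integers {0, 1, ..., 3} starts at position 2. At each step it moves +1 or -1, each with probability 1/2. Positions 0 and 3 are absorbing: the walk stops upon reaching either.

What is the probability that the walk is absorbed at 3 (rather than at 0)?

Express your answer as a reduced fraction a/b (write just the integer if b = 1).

Symmetric walk (p = 1/2): the harmonic-function argument gives P(hit 3 before 0 | start at 2) = a/N.
P = 2/3 = 2/3

Answer: 2/3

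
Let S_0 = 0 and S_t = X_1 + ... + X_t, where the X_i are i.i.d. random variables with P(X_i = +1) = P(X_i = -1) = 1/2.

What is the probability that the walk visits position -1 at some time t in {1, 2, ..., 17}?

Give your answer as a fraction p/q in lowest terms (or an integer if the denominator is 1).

Count via complement. Let g(t,s) = #length-t paths at position s with S_1..S_t all ≠ -1.
g(t,s) = g(t-1,s-1) + g(t-1,s+1) for s ≠ -1; g(t,-1) = 0.
t=0: g(0,0)=1
t=1: g(1,1)=1
t=2: g(2,0)=1 g(2,2)=1
t=3: g(3,1)=2 g(3,3)=1
t=4: g(4,0)=2 g(4,2)=3 g(4,4)=1
t=5: g(5,1)=5 g(5,3)=4 g(5,5)=1
t=6: g(6,0)=5 g(6,2)=9 g(6,4)=5 g(6,6)=1
t=7: g(7,1)=14 g(7,3)=14 g(7,5)=6 g(7,7)=1
t=8: g(8,0)=14 g(8,2)=28 g(8,4)=20 g(8,6)=7 g(8,8)=1
t=9: g(9,1)=42 g(9,3)=48 g(9,5)=27 g(9,7)=8 g(9,9)=1
t=10: g(10,0)=42 g(10,2)=90 g(10,4)=75 g(10,6)=35 g(10,8)=9 g(10,10)=1
t=11: g(11,1)=132 g(11,3)=165 g(11,5)=110 g(11,7)=44 g(11,9)=10 g(11,11)=1
t=12: g(12,0)=132 g(12,2)=297 g(12,4)=275 g(12,6)=154 g(12,8)=54 g(12,10)=11 g(12,12)=1
t=13: g(13,1)=429 g(13,3)=572 g(13,5)=429 g(13,7)=208 g(13,9)=65 g(13,11)=12 g(13,13)=1
t=14: g(14,0)=429 g(14,2)=1001 g(14,4)=1001 g(14,6)=637 g(14,8)=273 g(14,10)=77 g(14,12)=13 g(14,14)=1
t=15: g(15,1)=1430 g(15,3)=2002 g(15,5)=1638 g(15,7)=910 g(15,9)=350 g(15,11)=90 g(15,13)=14 g(15,15)=1
t=16: g(16,0)=1430 g(16,2)=3432 g(16,4)=3640 g(16,6)=2548 g(16,8)=1260 g(16,10)=440 g(16,12)=104 g(16,14)=15 g(16,16)=1
t=17: g(17,1)=4862 g(17,3)=7072 g(17,5)=6188 g(17,7)=3808 g(17,9)=1700 g(17,11)=544 g(17,13)=119 g(17,15)=16 g(17,17)=1
Paths never hitting -1: Σ_s g(17,s) = 24310
Paths hitting -1: 2^17 - 24310 = 106762
P = 106762/131072 = 53381/65536

Answer: 53381/65536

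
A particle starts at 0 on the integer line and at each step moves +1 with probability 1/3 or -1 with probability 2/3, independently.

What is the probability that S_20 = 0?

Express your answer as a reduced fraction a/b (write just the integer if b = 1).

Answer: 189190144/3486784401

Derivation:
To be at 0 after 20 steps: need exactly 10 steps of +1 and 10 of -1.
Number of such sequences: C(20,10) = 184756
Each has probability (1/3)^10 · (2/3)^10 = 1024/3486784401
P = 184756 · 1024/3486784401 = 189190144/3486784401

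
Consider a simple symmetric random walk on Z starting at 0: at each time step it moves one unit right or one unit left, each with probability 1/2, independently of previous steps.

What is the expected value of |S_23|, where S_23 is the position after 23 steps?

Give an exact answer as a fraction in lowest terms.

S_23 takes values m ≡ 1 (mod 2) with |m| ≤ 23; P(S_23=m) = C(23,(23+m)/2)/2^23.
Total paths: 2^23 = 8388608
Distribution: P(S=-23)=1/8388608, P(S=-21)=23/8388608, P(S=-19)=253/8388608, P(S=-17)=1771/8388608, P(S=-15)=8855/8388608, P(S=-13)=33649/8388608, P(S=-11)=100947/8388608, P(S=-9)=245157/8388608, P(S=-7)=490314/8388608, P(S=-5)=817190/8388608, P(S=-3)=1144066/8388608, P(S=-1)=1352078/8388608, P(S=1)=1352078/8388608, P(S=3)=1144066/8388608, P(S=5)=817190/8388608, P(S=7)=490314/8388608, P(S=9)=245157/8388608, P(S=11)=100947/8388608, P(S=13)=33649/8388608, P(S=15)=8855/8388608, P(S=17)=1771/8388608, P(S=19)=253/8388608, P(S=21)=23/8388608, P(S=23)=1/8388608
E[|S_23|] = Σ_m |m|·P(S_23=m) = 32449872/8388608 = 2028117/524288

Answer: 2028117/524288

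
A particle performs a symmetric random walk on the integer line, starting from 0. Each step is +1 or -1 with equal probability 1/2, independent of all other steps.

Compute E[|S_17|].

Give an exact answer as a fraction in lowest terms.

S_17 takes values m ≡ 1 (mod 2) with |m| ≤ 17; P(S_17=m) = C(17,(17+m)/2)/2^17.
Total paths: 2^17 = 131072
Distribution: P(S=-17)=1/131072, P(S=-15)=17/131072, P(S=-13)=136/131072, P(S=-11)=680/131072, P(S=-9)=2380/131072, P(S=-7)=6188/131072, P(S=-5)=12376/131072, P(S=-3)=19448/131072, P(S=-1)=24310/131072, P(S=1)=24310/131072, P(S=3)=19448/131072, P(S=5)=12376/131072, P(S=7)=6188/131072, P(S=9)=2380/131072, P(S=11)=680/131072, P(S=13)=136/131072, P(S=15)=17/131072, P(S=17)=1/131072
E[|S_17|] = Σ_m |m|·P(S_17=m) = 437580/131072 = 109395/32768

Answer: 109395/32768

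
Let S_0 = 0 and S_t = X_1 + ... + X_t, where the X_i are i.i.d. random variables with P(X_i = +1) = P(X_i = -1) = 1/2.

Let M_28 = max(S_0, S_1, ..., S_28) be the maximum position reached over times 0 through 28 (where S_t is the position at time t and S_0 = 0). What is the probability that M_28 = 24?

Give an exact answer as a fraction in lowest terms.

Let M_28 = max(S_0,...,S_28). Use the reflection principle: for j ≥ 1, #{paths with M_28 ≥ j} = #{S_28 ≥ j} + #{S_28 ≥ j+1}.
By reflection, #{M_28 ≥ 24} = #{S_28 ≥ 24} + #{S_28 ≥ 25} = 407 + 29 = 436.
#{M_28 ≥ 25} = #{S_28 ≥ 25} + #{S_28 ≥ 26} = 29 + 29 = 58.
#{M_28 = 24} = 436 - 58 = 378.
P(M_28 = 24) = 378/268435456 = 189/134217728

Answer: 189/134217728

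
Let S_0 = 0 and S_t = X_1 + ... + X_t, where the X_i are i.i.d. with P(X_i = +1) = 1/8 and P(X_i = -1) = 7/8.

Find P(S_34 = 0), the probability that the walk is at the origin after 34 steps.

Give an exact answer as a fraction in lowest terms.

To be at 0 after 34 steps: need exactly 17 steps of +1 and 17 of -1.
Number of such sequences: C(34,17) = 2333606220
Each has probability (1/8)^17 · (7/8)^17 = 232630513987207/5070602400912917605986812821504
P = 2333606220 · 232630513987207/5070602400912917605986812821504 = 135717003600585813906885/1267650600228229401496703205376

Answer: 135717003600585813906885/1267650600228229401496703205376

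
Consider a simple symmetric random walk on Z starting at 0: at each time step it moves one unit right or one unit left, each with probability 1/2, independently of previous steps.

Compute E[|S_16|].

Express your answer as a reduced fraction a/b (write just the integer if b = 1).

Answer: 6435/2048

Derivation:
S_16 takes values m ≡ 0 (mod 2) with |m| ≤ 16; P(S_16=m) = C(16,(16+m)/2)/2^16.
Total paths: 2^16 = 65536
Distribution: P(S=-16)=1/65536, P(S=-14)=16/65536, P(S=-12)=120/65536, P(S=-10)=560/65536, P(S=-8)=1820/65536, P(S=-6)=4368/65536, P(S=-4)=8008/65536, P(S=-2)=11440/65536, P(S=0)=12870/65536, P(S=2)=11440/65536, P(S=4)=8008/65536, P(S=6)=4368/65536, P(S=8)=1820/65536, P(S=10)=560/65536, P(S=12)=120/65536, P(S=14)=16/65536, P(S=16)=1/65536
E[|S_16|] = Σ_m |m|·P(S_16=m) = 205920/65536 = 6435/2048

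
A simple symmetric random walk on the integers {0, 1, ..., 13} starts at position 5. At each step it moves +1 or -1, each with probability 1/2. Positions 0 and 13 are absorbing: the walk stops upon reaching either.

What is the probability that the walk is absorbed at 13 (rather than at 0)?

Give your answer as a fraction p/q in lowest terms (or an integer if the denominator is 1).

Answer: 5/13

Derivation:
Symmetric walk (p = 1/2): the harmonic-function argument gives P(hit 13 before 0 | start at 5) = a/N.
P = 5/13 = 5/13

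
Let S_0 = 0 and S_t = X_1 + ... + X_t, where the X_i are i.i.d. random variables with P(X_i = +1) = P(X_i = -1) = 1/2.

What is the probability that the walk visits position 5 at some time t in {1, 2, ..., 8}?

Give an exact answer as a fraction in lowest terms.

Answer: 9/128

Derivation:
Count via complement. Let g(t,s) = #length-t paths at position s with S_1..S_t all ≠ 5.
g(t,s) = g(t-1,s-1) + g(t-1,s+1) for s ≠ 5; g(t,5) = 0.
t=0: g(0,0)=1
t=1: g(1,-1)=1 g(1,1)=1
t=2: g(2,-2)=1 g(2,0)=2 g(2,2)=1
t=3: g(3,-3)=1 g(3,-1)=3 g(3,1)=3 g(3,3)=1
t=4: g(4,-4)=1 g(4,-2)=4 g(4,0)=6 g(4,2)=4 g(4,4)=1
t=5: g(5,-5)=1 g(5,-3)=5 g(5,-1)=10 g(5,1)=10 g(5,3)=5
t=6: g(6,-6)=1 g(6,-4)=6 g(6,-2)=15 g(6,0)=20 g(6,2)=15 g(6,4)=5
t=7: g(7,-7)=1 g(7,-5)=7 g(7,-3)=21 g(7,-1)=35 g(7,1)=35 g(7,3)=20
t=8: g(8,-8)=1 g(8,-6)=8 g(8,-4)=28 g(8,-2)=56 g(8,0)=70 g(8,2)=55 g(8,4)=20
Paths never hitting 5: Σ_s g(8,s) = 238
Paths hitting 5: 2^8 - 238 = 18
P = 18/256 = 9/128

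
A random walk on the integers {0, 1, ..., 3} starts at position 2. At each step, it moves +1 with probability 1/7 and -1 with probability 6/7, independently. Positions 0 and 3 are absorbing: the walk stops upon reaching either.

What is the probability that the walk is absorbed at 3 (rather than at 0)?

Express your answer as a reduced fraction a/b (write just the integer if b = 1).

Biased walk: p = 1/7, q = 6/7, r = q/p = 6
Gambler's ruin: P(hit 3 before 0 | start at 2) = (1 - r^a)/(1 - r^N)
r^2 = 36; r^3 = 216
P = (1 - 36) / (1 - 216) = -35 / -215 = 7/43

Answer: 7/43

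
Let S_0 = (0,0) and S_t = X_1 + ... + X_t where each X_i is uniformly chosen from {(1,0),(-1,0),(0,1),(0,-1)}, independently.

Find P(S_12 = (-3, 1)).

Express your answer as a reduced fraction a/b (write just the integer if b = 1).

Answer: 49005/2097152

Derivation:
Let h be the number of horizontal steps (so 12-h are vertical). To end at (-3,1) need (h-3)/2 right-steps and ((12-h)+1)/2 up-steps.
Sum over h with 3 ≤ h ≤ 11, h ≡ 1 (mod 2), 12-h ≡ 1 (mod 2):
h=3: C(12,3)·C(3,0)·C(9,5) = 220·1·126 = 27720
h=5: C(12,5)·C(5,1)·C(7,4) = 792·5·35 = 138600
h=7: C(12,7)·C(7,2)·C(5,3) = 792·21·10 = 166320
h=9: C(12,9)·C(9,3)·C(3,2) = 220·84·3 = 55440
h=11: C(12,11)·C(11,4)·C(1,1) = 12·330·1 = 3960
Total favorable: 392040
Total paths: 4^12 = 16777216
P = 392040/16777216 = 49005/2097152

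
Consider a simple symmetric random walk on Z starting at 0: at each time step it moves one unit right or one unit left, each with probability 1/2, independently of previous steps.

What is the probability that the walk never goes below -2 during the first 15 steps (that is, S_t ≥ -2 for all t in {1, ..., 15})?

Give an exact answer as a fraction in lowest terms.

Let f(t,s) = #length-t paths at position s with S_1..S_t all ≥ -2.
f(t,s) = f(t-1,s-1) + f(t-1,s+1) for s ≥ -2; f(t,s) = 0 for s < -2.
t=0: f(0,0)=1
t=1: f(1,-1)=1 f(1,1)=1
t=2: f(2,-2)=1 f(2,0)=2 f(2,2)=1
t=3: f(3,-1)=3 f(3,1)=3 f(3,3)=1
t=4: f(4,-2)=3 f(4,0)=6 f(4,2)=4 f(4,4)=1
t=5: f(5,-1)=9 f(5,1)=10 f(5,3)=5 f(5,5)=1
t=6: f(6,-2)=9 f(6,0)=19 f(6,2)=15 f(6,4)=6 f(6,6)=1
t=7: f(7,-1)=28 f(7,1)=34 f(7,3)=21 f(7,5)=7 f(7,7)=1
t=8: f(8,-2)=28 f(8,0)=62 f(8,2)=55 f(8,4)=28 f(8,6)=8 f(8,8)=1
t=9: f(9,-1)=90 f(9,1)=117 f(9,3)=83 f(9,5)=36 f(9,7)=9 f(9,9)=1
t=10: f(10,-2)=90 f(10,0)=207 f(10,2)=200 f(10,4)=119 f(10,6)=45 f(10,8)=10 f(10,10)=1
t=11: f(11,-1)=297 f(11,1)=407 f(11,3)=319 f(11,5)=164 f(11,7)=55 f(11,9)=11 f(11,11)=1
t=12: f(12,-2)=297 f(12,0)=704 f(12,2)=726 f(12,4)=483 f(12,6)=219 f(12,8)=66 f(12,10)=12 f(12,12)=1
t=13: f(13,-1)=1001 f(13,1)=1430 f(13,3)=1209 f(13,5)=702 f(13,7)=285 f(13,9)=78 f(13,11)=13 f(13,13)=1
t=14: f(14,-2)=1001 f(14,0)=2431 f(14,2)=2639 f(14,4)=1911 f(14,6)=987 f(14,8)=363 f(14,10)=91 f(14,12)=14 f(14,14)=1
t=15: f(15,-1)=3432 f(15,1)=5070 f(15,3)=4550 f(15,5)=2898 f(15,7)=1350 f(15,9)=454 f(15,11)=105 f(15,13)=15 f(15,15)=1
Σ_s f(15,s) = 17875
P = 17875/32768 = 17875/32768

Answer: 17875/32768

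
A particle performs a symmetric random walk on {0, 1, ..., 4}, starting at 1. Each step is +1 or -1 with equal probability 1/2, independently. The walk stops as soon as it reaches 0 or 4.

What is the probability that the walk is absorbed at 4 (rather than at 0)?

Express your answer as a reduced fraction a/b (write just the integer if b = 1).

Symmetric walk (p = 1/2): the harmonic-function argument gives P(hit 4 before 0 | start at 1) = a/N.
P = 1/4 = 1/4

Answer: 1/4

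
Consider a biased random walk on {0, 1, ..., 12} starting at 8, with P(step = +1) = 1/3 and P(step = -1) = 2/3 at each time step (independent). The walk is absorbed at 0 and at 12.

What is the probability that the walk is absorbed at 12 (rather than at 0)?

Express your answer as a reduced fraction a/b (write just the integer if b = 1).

Answer: 17/273

Derivation:
Biased walk: p = 1/3, q = 2/3, r = q/p = 2
Gambler's ruin: P(hit 12 before 0 | start at 8) = (1 - r^a)/(1 - r^N)
r^8 = 256; r^12 = 4096
P = (1 - 256) / (1 - 4096) = -255 / -4095 = 17/273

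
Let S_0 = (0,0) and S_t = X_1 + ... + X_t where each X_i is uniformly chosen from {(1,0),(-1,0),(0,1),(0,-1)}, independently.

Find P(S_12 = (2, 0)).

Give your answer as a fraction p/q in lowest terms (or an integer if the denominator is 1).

Let h be the number of horizontal steps (so 12-h are vertical). To end at (2,0) need (h+2)/2 right-steps and ((12-h)+0)/2 up-steps.
Sum over h with 2 ≤ h ≤ 12, h ≡ 0 (mod 2), 12-h ≡ 0 (mod 2):
h=2: C(12,2)·C(2,2)·C(10,5) = 66·1·252 = 16632
h=4: C(12,4)·C(4,3)·C(8,4) = 495·4·70 = 138600
h=6: C(12,6)·C(6,4)·C(6,3) = 924·15·20 = 277200
h=8: C(12,8)·C(8,5)·C(4,2) = 495·56·6 = 166320
h=10: C(12,10)·C(10,6)·C(2,1) = 66·210·2 = 27720
h=12: C(12,12)·C(12,7)·C(0,0) = 1·792·1 = 792
Total favorable: 627264
Total paths: 4^12 = 16777216
P = 627264/16777216 = 9801/262144

Answer: 9801/262144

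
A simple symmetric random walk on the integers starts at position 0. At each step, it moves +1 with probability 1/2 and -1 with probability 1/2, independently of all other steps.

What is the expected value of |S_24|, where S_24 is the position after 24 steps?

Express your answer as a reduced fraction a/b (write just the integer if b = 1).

Answer: 2028117/524288

Derivation:
S_24 takes values m ≡ 0 (mod 2) with |m| ≤ 24; P(S_24=m) = C(24,(24+m)/2)/2^24.
Total paths: 2^24 = 16777216
Distribution: P(S=-24)=1/16777216, P(S=-22)=24/16777216, P(S=-20)=276/16777216, P(S=-18)=2024/16777216, P(S=-16)=10626/16777216, P(S=-14)=42504/16777216, P(S=-12)=134596/16777216, P(S=-10)=346104/16777216, P(S=-8)=735471/16777216, P(S=-6)=1307504/16777216, P(S=-4)=1961256/16777216, P(S=-2)=2496144/16777216, P(S=0)=2704156/16777216, P(S=2)=2496144/16777216, P(S=4)=1961256/16777216, P(S=6)=1307504/16777216, P(S=8)=735471/16777216, P(S=10)=346104/16777216, P(S=12)=134596/16777216, P(S=14)=42504/16777216, P(S=16)=10626/16777216, P(S=18)=2024/16777216, P(S=20)=276/16777216, P(S=22)=24/16777216, P(S=24)=1/16777216
E[|S_24|] = Σ_m |m|·P(S_24=m) = 64899744/16777216 = 2028117/524288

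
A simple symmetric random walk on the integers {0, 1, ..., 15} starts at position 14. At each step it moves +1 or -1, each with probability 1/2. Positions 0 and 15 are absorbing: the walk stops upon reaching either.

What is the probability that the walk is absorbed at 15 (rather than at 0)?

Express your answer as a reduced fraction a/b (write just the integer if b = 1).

Answer: 14/15

Derivation:
Symmetric walk (p = 1/2): the harmonic-function argument gives P(hit 15 before 0 | start at 14) = a/N.
P = 14/15 = 14/15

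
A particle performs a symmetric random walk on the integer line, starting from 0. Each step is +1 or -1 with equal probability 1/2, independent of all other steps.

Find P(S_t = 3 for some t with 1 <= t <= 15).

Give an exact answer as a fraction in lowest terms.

Count via complement. Let g(t,s) = #length-t paths at position s with S_1..S_t all ≠ 3.
g(t,s) = g(t-1,s-1) + g(t-1,s+1) for s ≠ 3; g(t,3) = 0.
t=0: g(0,0)=1
t=1: g(1,-1)=1 g(1,1)=1
t=2: g(2,-2)=1 g(2,0)=2 g(2,2)=1
t=3: g(3,-3)=1 g(3,-1)=3 g(3,1)=3
t=4: g(4,-4)=1 g(4,-2)=4 g(4,0)=6 g(4,2)=3
t=5: g(5,-5)=1 g(5,-3)=5 g(5,-1)=10 g(5,1)=9
t=6: g(6,-6)=1 g(6,-4)=6 g(6,-2)=15 g(6,0)=19 g(6,2)=9
t=7: g(7,-7)=1 g(7,-5)=7 g(7,-3)=21 g(7,-1)=34 g(7,1)=28
t=8: g(8,-8)=1 g(8,-6)=8 g(8,-4)=28 g(8,-2)=55 g(8,0)=62 g(8,2)=28
t=9: g(9,-9)=1 g(9,-7)=9 g(9,-5)=36 g(9,-3)=83 g(9,-1)=117 g(9,1)=90
t=10: g(10,-10)=1 g(10,-8)=10 g(10,-6)=45 g(10,-4)=119 g(10,-2)=200 g(10,0)=207 g(10,2)=90
t=11: g(11,-11)=1 g(11,-9)=11 g(11,-7)=55 g(11,-5)=164 g(11,-3)=319 g(11,-1)=407 g(11,1)=297
t=12: g(12,-12)=1 g(12,-10)=12 g(12,-8)=66 g(12,-6)=219 g(12,-4)=483 g(12,-2)=726 g(12,0)=704 g(12,2)=297
t=13: g(13,-13)=1 g(13,-11)=13 g(13,-9)=78 g(13,-7)=285 g(13,-5)=702 g(13,-3)=1209 g(13,-1)=1430 g(13,1)=1001
t=14: g(14,-14)=1 g(14,-12)=14 g(14,-10)=91 g(14,-8)=363 g(14,-6)=987 g(14,-4)=1911 g(14,-2)=2639 g(14,0)=2431 g(14,2)=1001
t=15: g(15,-15)=1 g(15,-13)=15 g(15,-11)=105 g(15,-9)=454 g(15,-7)=1350 g(15,-5)=2898 g(15,-3)=4550 g(15,-1)=5070 g(15,1)=3432
Paths never hitting 3: Σ_s g(15,s) = 17875
Paths hitting 3: 2^15 - 17875 = 14893
P = 14893/32768 = 14893/32768

Answer: 14893/32768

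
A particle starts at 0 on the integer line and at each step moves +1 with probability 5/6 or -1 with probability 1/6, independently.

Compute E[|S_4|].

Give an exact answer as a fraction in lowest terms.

Answer: 443/162

Derivation:
S_4 takes values m ≡ 0 (mod 2) with |m| ≤ 4; P(S_4=m) = C(4,(4+m)/2) · (5/6)^((4+m)/2) · (1/6)^((4-m)/2).
Distribution: P(S=-4)=1/1296, P(S=-2)=5/324, P(S=0)=25/216, P(S=2)=125/324, P(S=4)=625/1296
E[|S_4|] = Σ_m |m|·P(S_4=m) = 443/162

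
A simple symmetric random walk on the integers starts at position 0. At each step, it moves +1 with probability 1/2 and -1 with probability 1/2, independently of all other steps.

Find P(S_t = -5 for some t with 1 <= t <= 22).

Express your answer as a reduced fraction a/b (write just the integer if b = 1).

Count via complement. Let g(t,s) = #length-t paths at position s with S_1..S_t all ≠ -5.
g(t,s) = g(t-1,s-1) + g(t-1,s+1) for s ≠ -5; g(t,-5) = 0.
t=0: g(0,0)=1
t=1: g(1,-1)=1 g(1,1)=1
t=2: g(2,-2)=1 g(2,0)=2 g(2,2)=1
t=3: g(3,-3)=1 g(3,-1)=3 g(3,1)=3 g(3,3)=1
t=4: g(4,-4)=1 g(4,-2)=4 g(4,0)=6 g(4,2)=4 g(4,4)=1
t=5: g(5,-3)=5 g(5,-1)=10 g(5,1)=10 g(5,3)=5 g(5,5)=1
t=6: g(6,-4)=5 g(6,-2)=15 g(6,0)=20 g(6,2)=15 g(6,4)=6 g(6,6)=1
t=7: g(7,-3)=20 g(7,-1)=35 g(7,1)=35 g(7,3)=21 g(7,5)=7 g(7,7)=1
t=8: g(8,-4)=20 g(8,-2)=55 g(8,0)=70 g(8,2)=56 g(8,4)=28 g(8,6)=8 g(8,8)=1
t=9: g(9,-3)=75 g(9,-1)=125 g(9,1)=126 g(9,3)=84 g(9,5)=36 g(9,7)=9 g(9,9)=1
t=10: g(10,-4)=75 g(10,-2)=200 g(10,0)=251 g(10,2)=210 g(10,4)=120 g(10,6)=45 g(10,8)=10 g(10,10)=1
t=11: g(11,-3)=275 g(11,-1)=451 g(11,1)=461 g(11,3)=330 g(11,5)=165 g(11,7)=55 g(11,9)=11 g(11,11)=1
t=12: g(12,-4)=275 g(12,-2)=726 g(12,0)=912 g(12,2)=791 g(12,4)=495 g(12,6)=220 g(12,8)=66 g(12,10)=12 g(12,12)=1
t=13: g(13,-3)=1001 g(13,-1)=1638 g(13,1)=1703 g(13,3)=1286 g(13,5)=715 g(13,7)=286 g(13,9)=78 g(13,11)=13 g(13,13)=1
t=14: g(14,-4)=1001 g(14,-2)=2639 g(14,0)=3341 g(14,2)=2989 g(14,4)=2001 g(14,6)=1001 g(14,8)=364 g(14,10)=91 g(14,12)=14 g(14,14)=1
t=15: g(15,-3)=3640 g(15,-1)=5980 g(15,1)=6330 g(15,3)=4990 g(15,5)=3002 g(15,7)=1365 g(15,9)=455 g(15,11)=105 g(15,13)=15 g(15,15)=1
t=16: g(16,-4)=3640 g(16,-2)=9620 g(16,0)=12310 g(16,2)=11320 g(16,4)=7992 g(16,6)=4367 g(16,8)=1820 g(16,10)=560 g(16,12)=120 g(16,14)=16 g(16,16)=1
t=17: g(17,-3)=13260 g(17,-1)=21930 g(17,1)=23630 g(17,3)=19312 g(17,5)=12359 g(17,7)=6187 g(17,9)=2380 g(17,11)=680 g(17,13)=136 g(17,15)=17 g(17,17)=1
t=18: g(18,-4)=13260 g(18,-2)=35190 g(18,0)=45560 g(18,2)=42942 g(18,4)=31671 g(18,6)=18546 g(18,8)=8567 g(18,10)=3060 g(18,12)=816 g(18,14)=153 g(18,16)=18 g(18,18)=1
t=19: g(19,-3)=48450 g(19,-1)=80750 g(19,1)=88502 g(19,3)=74613 g(19,5)=50217 g(19,7)=27113 g(19,9)=11627 g(19,11)=3876 g(19,13)=969 g(19,15)=171 g(19,17)=19 g(19,19)=1
t=20: g(20,-4)=48450 g(20,-2)=129200 g(20,0)=169252 g(20,2)=163115 g(20,4)=124830 g(20,6)=77330 g(20,8)=38740 g(20,10)=15503 g(20,12)=4845 g(20,14)=1140 g(20,16)=190 g(20,18)=20 g(20,20)=1
t=21: g(21,-3)=177650 g(21,-1)=298452 g(21,1)=332367 g(21,3)=287945 g(21,5)=202160 g(21,7)=116070 g(21,9)=54243 g(21,11)=20348 g(21,13)=5985 g(21,15)=1330 g(21,17)=210 g(21,19)=21 g(21,21)=1
t=22: g(22,-4)=177650 g(22,-2)=476102 g(22,0)=630819 g(22,2)=620312 g(22,4)=490105 g(22,6)=318230 g(22,8)=170313 g(22,10)=74591 g(22,12)=26333 g(22,14)=7315 g(22,16)=1540 g(22,18)=231 g(22,20)=22 g(22,22)=1
Paths never hitting -5: Σ_s g(22,s) = 2993564
Paths hitting -5: 2^22 - 2993564 = 1200740
P = 1200740/4194304 = 300185/1048576

Answer: 300185/1048576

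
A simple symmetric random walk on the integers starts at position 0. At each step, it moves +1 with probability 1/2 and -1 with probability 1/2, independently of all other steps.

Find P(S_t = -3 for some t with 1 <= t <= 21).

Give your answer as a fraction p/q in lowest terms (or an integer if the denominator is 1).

Answer: 548895/1048576

Derivation:
Count via complement. Let g(t,s) = #length-t paths at position s with S_1..S_t all ≠ -3.
g(t,s) = g(t-1,s-1) + g(t-1,s+1) for s ≠ -3; g(t,-3) = 0.
t=0: g(0,0)=1
t=1: g(1,-1)=1 g(1,1)=1
t=2: g(2,-2)=1 g(2,0)=2 g(2,2)=1
t=3: g(3,-1)=3 g(3,1)=3 g(3,3)=1
t=4: g(4,-2)=3 g(4,0)=6 g(4,2)=4 g(4,4)=1
t=5: g(5,-1)=9 g(5,1)=10 g(5,3)=5 g(5,5)=1
t=6: g(6,-2)=9 g(6,0)=19 g(6,2)=15 g(6,4)=6 g(6,6)=1
t=7: g(7,-1)=28 g(7,1)=34 g(7,3)=21 g(7,5)=7 g(7,7)=1
t=8: g(8,-2)=28 g(8,0)=62 g(8,2)=55 g(8,4)=28 g(8,6)=8 g(8,8)=1
t=9: g(9,-1)=90 g(9,1)=117 g(9,3)=83 g(9,5)=36 g(9,7)=9 g(9,9)=1
t=10: g(10,-2)=90 g(10,0)=207 g(10,2)=200 g(10,4)=119 g(10,6)=45 g(10,8)=10 g(10,10)=1
t=11: g(11,-1)=297 g(11,1)=407 g(11,3)=319 g(11,5)=164 g(11,7)=55 g(11,9)=11 g(11,11)=1
t=12: g(12,-2)=297 g(12,0)=704 g(12,2)=726 g(12,4)=483 g(12,6)=219 g(12,8)=66 g(12,10)=12 g(12,12)=1
t=13: g(13,-1)=1001 g(13,1)=1430 g(13,3)=1209 g(13,5)=702 g(13,7)=285 g(13,9)=78 g(13,11)=13 g(13,13)=1
t=14: g(14,-2)=1001 g(14,0)=2431 g(14,2)=2639 g(14,4)=1911 g(14,6)=987 g(14,8)=363 g(14,10)=91 g(14,12)=14 g(14,14)=1
t=15: g(15,-1)=3432 g(15,1)=5070 g(15,3)=4550 g(15,5)=2898 g(15,7)=1350 g(15,9)=454 g(15,11)=105 g(15,13)=15 g(15,15)=1
t=16: g(16,-2)=3432 g(16,0)=8502 g(16,2)=9620 g(16,4)=7448 g(16,6)=4248 g(16,8)=1804 g(16,10)=559 g(16,12)=120 g(16,14)=16 g(16,16)=1
t=17: g(17,-1)=11934 g(17,1)=18122 g(17,3)=17068 g(17,5)=11696 g(17,7)=6052 g(17,9)=2363 g(17,11)=679 g(17,13)=136 g(17,15)=17 g(17,17)=1
t=18: g(18,-2)=11934 g(18,0)=30056 g(18,2)=35190 g(18,4)=28764 g(18,6)=17748 g(18,8)=8415 g(18,10)=3042 g(18,12)=815 g(18,14)=153 g(18,16)=18 g(18,18)=1
t=19: g(19,-1)=41990 g(19,1)=65246 g(19,3)=63954 g(19,5)=46512 g(19,7)=26163 g(19,9)=11457 g(19,11)=3857 g(19,13)=968 g(19,15)=171 g(19,17)=19 g(19,19)=1
t=20: g(20,-2)=41990 g(20,0)=107236 g(20,2)=129200 g(20,4)=110466 g(20,6)=72675 g(20,8)=37620 g(20,10)=15314 g(20,12)=4825 g(20,14)=1139 g(20,16)=190 g(20,18)=20 g(20,20)=1
t=21: g(21,-1)=149226 g(21,1)=236436 g(21,3)=239666 g(21,5)=183141 g(21,7)=110295 g(21,9)=52934 g(21,11)=20139 g(21,13)=5964 g(21,15)=1329 g(21,17)=210 g(21,19)=21 g(21,21)=1
Paths never hitting -3: Σ_s g(21,s) = 999362
Paths hitting -3: 2^21 - 999362 = 1097790
P = 1097790/2097152 = 548895/1048576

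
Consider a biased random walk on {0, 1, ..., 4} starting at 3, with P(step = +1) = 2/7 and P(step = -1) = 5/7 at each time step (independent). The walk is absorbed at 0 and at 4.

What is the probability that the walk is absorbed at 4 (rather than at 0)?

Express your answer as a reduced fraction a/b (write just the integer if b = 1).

Answer: 78/203

Derivation:
Biased walk: p = 2/7, q = 5/7, r = q/p = 5/2
Gambler's ruin: P(hit 4 before 0 | start at 3) = (1 - r^a)/(1 - r^N)
r^3 = 125/8; r^4 = 625/16
P = (1 - 125/8) / (1 - 625/16) = -117/8 / -609/16 = 78/203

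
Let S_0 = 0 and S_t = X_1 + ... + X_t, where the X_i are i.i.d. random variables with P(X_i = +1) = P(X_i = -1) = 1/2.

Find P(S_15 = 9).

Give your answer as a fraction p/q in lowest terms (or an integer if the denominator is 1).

Answer: 455/32768

Derivation:
To reach position 9 after 15 steps: need 12 steps of +1 and 3 of -1.
Favorable paths: C(15,12) = 455
Total paths: 2^15 = 32768
P = 455/32768 = 455/32768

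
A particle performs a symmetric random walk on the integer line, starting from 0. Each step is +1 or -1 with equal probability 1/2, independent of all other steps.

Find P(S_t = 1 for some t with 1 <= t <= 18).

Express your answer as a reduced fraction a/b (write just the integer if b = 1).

Answer: 53381/65536

Derivation:
Count via complement. Let g(t,s) = #length-t paths at position s with S_1..S_t all ≠ 1.
g(t,s) = g(t-1,s-1) + g(t-1,s+1) for s ≠ 1; g(t,1) = 0.
t=0: g(0,0)=1
t=1: g(1,-1)=1
t=2: g(2,-2)=1 g(2,0)=1
t=3: g(3,-3)=1 g(3,-1)=2
t=4: g(4,-4)=1 g(4,-2)=3 g(4,0)=2
t=5: g(5,-5)=1 g(5,-3)=4 g(5,-1)=5
t=6: g(6,-6)=1 g(6,-4)=5 g(6,-2)=9 g(6,0)=5
t=7: g(7,-7)=1 g(7,-5)=6 g(7,-3)=14 g(7,-1)=14
t=8: g(8,-8)=1 g(8,-6)=7 g(8,-4)=20 g(8,-2)=28 g(8,0)=14
t=9: g(9,-9)=1 g(9,-7)=8 g(9,-5)=27 g(9,-3)=48 g(9,-1)=42
t=10: g(10,-10)=1 g(10,-8)=9 g(10,-6)=35 g(10,-4)=75 g(10,-2)=90 g(10,0)=42
t=11: g(11,-11)=1 g(11,-9)=10 g(11,-7)=44 g(11,-5)=110 g(11,-3)=165 g(11,-1)=132
t=12: g(12,-12)=1 g(12,-10)=11 g(12,-8)=54 g(12,-6)=154 g(12,-4)=275 g(12,-2)=297 g(12,0)=132
t=13: g(13,-13)=1 g(13,-11)=12 g(13,-9)=65 g(13,-7)=208 g(13,-5)=429 g(13,-3)=572 g(13,-1)=429
t=14: g(14,-14)=1 g(14,-12)=13 g(14,-10)=77 g(14,-8)=273 g(14,-6)=637 g(14,-4)=1001 g(14,-2)=1001 g(14,0)=429
t=15: g(15,-15)=1 g(15,-13)=14 g(15,-11)=90 g(15,-9)=350 g(15,-7)=910 g(15,-5)=1638 g(15,-3)=2002 g(15,-1)=1430
t=16: g(16,-16)=1 g(16,-14)=15 g(16,-12)=104 g(16,-10)=440 g(16,-8)=1260 g(16,-6)=2548 g(16,-4)=3640 g(16,-2)=3432 g(16,0)=1430
t=17: g(17,-17)=1 g(17,-15)=16 g(17,-13)=119 g(17,-11)=544 g(17,-9)=1700 g(17,-7)=3808 g(17,-5)=6188 g(17,-3)=7072 g(17,-1)=4862
t=18: g(18,-18)=1 g(18,-16)=17 g(18,-14)=135 g(18,-12)=663 g(18,-10)=2244 g(18,-8)=5508 g(18,-6)=9996 g(18,-4)=13260 g(18,-2)=11934 g(18,0)=4862
Paths never hitting 1: Σ_s g(18,s) = 48620
Paths hitting 1: 2^18 - 48620 = 213524
P = 213524/262144 = 53381/65536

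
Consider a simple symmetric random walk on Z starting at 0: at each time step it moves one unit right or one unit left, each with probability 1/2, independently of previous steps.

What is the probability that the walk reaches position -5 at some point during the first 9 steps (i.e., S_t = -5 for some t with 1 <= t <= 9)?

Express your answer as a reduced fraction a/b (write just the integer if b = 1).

Count via complement. Let g(t,s) = #length-t paths at position s with S_1..S_t all ≠ -5.
g(t,s) = g(t-1,s-1) + g(t-1,s+1) for s ≠ -5; g(t,-5) = 0.
t=0: g(0,0)=1
t=1: g(1,-1)=1 g(1,1)=1
t=2: g(2,-2)=1 g(2,0)=2 g(2,2)=1
t=3: g(3,-3)=1 g(3,-1)=3 g(3,1)=3 g(3,3)=1
t=4: g(4,-4)=1 g(4,-2)=4 g(4,0)=6 g(4,2)=4 g(4,4)=1
t=5: g(5,-3)=5 g(5,-1)=10 g(5,1)=10 g(5,3)=5 g(5,5)=1
t=6: g(6,-4)=5 g(6,-2)=15 g(6,0)=20 g(6,2)=15 g(6,4)=6 g(6,6)=1
t=7: g(7,-3)=20 g(7,-1)=35 g(7,1)=35 g(7,3)=21 g(7,5)=7 g(7,7)=1
t=8: g(8,-4)=20 g(8,-2)=55 g(8,0)=70 g(8,2)=56 g(8,4)=28 g(8,6)=8 g(8,8)=1
t=9: g(9,-3)=75 g(9,-1)=125 g(9,1)=126 g(9,3)=84 g(9,5)=36 g(9,7)=9 g(9,9)=1
Paths never hitting -5: Σ_s g(9,s) = 456
Paths hitting -5: 2^9 - 456 = 56
P = 56/512 = 7/64

Answer: 7/64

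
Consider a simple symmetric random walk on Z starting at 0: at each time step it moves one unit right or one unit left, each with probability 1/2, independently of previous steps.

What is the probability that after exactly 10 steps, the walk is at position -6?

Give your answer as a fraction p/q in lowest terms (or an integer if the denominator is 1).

To reach position -6 after 10 steps: need 2 steps of +1 and 8 of -1.
Favorable paths: C(10,2) = 45
Total paths: 2^10 = 1024
P = 45/1024 = 45/1024

Answer: 45/1024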